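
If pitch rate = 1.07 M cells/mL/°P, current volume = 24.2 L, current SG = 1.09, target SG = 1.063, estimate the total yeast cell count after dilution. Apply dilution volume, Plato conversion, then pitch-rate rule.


V_w = V·((SG_c−1)/(SG_t−1)−1);  °P = 259 − 259/SG_t;  cells = rate·(V+V_w)·°P
V_w = 24.2·((1.09−1)/(1.063−1)−1) = 10.3714
V_final = 24.2 + 10.3714 = 34.5714
°P = 259 − 259/1.063 = 15.3500
cells = 1.07·34.5714·15.3500

567.8167 billion cells


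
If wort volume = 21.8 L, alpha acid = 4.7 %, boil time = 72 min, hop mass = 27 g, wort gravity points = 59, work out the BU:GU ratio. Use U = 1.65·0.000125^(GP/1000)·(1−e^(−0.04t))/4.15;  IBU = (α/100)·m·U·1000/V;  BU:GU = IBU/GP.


U = 1.65·0.000125^(59/1000)·(1−e^(−0.04·72))/4.15 = 0.2208
IBU = (4.7/100)·27·0.2208·1000/21.8 = 12.8549
BU:GU = 12.8549/59

0.2179


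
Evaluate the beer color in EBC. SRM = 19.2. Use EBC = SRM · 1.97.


EBC = 19.2 · 1.97

37.8240 EBC


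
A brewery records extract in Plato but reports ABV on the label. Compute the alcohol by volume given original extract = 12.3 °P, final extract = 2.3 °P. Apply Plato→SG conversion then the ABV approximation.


SG = 259/(259 − P);  ABV = (OG − FG)·131.25
OG = 259/(259 − 12.3) = 1.0499
FG = 259/(259 − 2.3) = 1.0090
ABV = (1.0499 − 1.0090)·131.25

5.3679 % ABV


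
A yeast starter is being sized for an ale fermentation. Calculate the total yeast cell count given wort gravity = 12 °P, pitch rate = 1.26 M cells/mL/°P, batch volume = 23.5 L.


cells (billions) = rate · V_L · °P
cells = 1.26 · 23.5 · 12

355.3200 billion cells


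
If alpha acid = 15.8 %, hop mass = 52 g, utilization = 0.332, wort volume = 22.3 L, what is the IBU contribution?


IBU = (α/100)·mass·U·1000 / V
IBU = (15.8/100)·52·0.332·1000 / 22.3

122.3189 IBU


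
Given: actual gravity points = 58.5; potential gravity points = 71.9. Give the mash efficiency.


efficiency = actual / potential × 100
efficiency = 58.5 / 71.9 × 100

81.3630 %


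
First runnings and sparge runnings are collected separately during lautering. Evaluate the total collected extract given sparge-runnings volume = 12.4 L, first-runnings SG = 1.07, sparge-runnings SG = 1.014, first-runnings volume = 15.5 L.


total = Σ (SG_i − 1)·1000·V_i
first = (1.07 − 1)·1000·15.5 = 1085.0000
sparge = (1.014 − 1)·1000·12.4 = 173.6000
total = 1085.0000 + 173.6000

1258.6000 gravity·L


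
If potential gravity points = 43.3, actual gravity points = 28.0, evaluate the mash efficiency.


efficiency = actual / potential × 100
efficiency = 28.0 / 43.3 × 100

64.6651 %


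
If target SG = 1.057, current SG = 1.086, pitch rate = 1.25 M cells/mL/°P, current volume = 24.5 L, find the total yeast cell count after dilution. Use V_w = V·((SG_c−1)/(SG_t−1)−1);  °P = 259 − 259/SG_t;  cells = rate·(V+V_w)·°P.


V_w = 24.5·((1.086−1)/(1.057−1)−1) = 12.4649
V_final = 24.5 + 12.4649 = 36.9649
°P = 259 − 259/1.057 = 13.9669
cells = 1.25·36.9649·13.9669

645.3560 billion cells


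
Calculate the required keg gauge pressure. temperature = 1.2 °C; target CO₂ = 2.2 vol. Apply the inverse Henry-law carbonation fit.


psi = vols/(0.01821 + 0.09011·e^(−0.04·T)) − 14.695
psi = 2.2/(0.01821 + 0.09011·e^(−0.04·1.2)) − 14.695

6.4392 psi


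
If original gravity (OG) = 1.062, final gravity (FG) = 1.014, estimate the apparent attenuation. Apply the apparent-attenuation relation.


AA = (OG − FG)/(OG − 1) · 100
AA = (1.062 − 1.014)/(1.062 − 1) · 100

77.4194 %


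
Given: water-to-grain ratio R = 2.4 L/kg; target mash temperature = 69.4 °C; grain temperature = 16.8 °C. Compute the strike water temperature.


T_strike = (0.41/R)·(T_mash − T_grain) + T_mash
T_strike = (0.41/2.4)·(69.4 − 16.8) + 69.4

78.3858 °C


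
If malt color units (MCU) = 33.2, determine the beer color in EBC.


SRM = 1.4922·MCU^0.6859;  EBC = SRM·1.97
SRM = 1.4922·33.2^0.6859 = 16.4883
EBC = 16.4883·1.97

32.4819 EBC


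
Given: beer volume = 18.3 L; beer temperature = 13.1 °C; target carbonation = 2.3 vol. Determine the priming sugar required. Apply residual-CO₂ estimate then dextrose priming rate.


residual = 14.695·(0.01821 + 0.09011·e^(−0.04·T));  sugar = (target − residual)·4.0·V
residual = 14.695·(0.01821 + 0.09011·e^(−0.04·13.1)) = 1.0517
sugar = (2.3 − 1.0517)·4.0·18.3

91.3757 g


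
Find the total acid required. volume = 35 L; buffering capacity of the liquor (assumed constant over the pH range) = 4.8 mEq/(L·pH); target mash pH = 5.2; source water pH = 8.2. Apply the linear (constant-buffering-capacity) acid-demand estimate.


acid = buffering capacity · (pH_source − pH_target) · V
acid = 4.8 · (8.2 − 5.2) · 35

504.0000 mEq


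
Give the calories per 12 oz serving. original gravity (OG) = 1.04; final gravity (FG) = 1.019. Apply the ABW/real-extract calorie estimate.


ABW = (OG−FG)·131.25·0.79/FG;  °P = 259 − 259/SG (for OG→OE and FG→AE);  RE = 0.1808·OE + 0.8192·AE;  Cal = (6.9·ABW + 4·(RE−0.1))·FG·3.55
ABW = (1.04 − 1.019)·131.25·0.79/1.019 = 2.1368
OE = 259 − 259/1.04 = 9.9615 °P
AE = 259 − 259/1.019 = 4.8292 °P
RE = 0.1808·9.9615 + 0.8192·4.8292 = 5.7572 °P
Cal = (6.9·2.1368 + 4·(5.7572−0.1))·1.019·3.55

135.1944 kcal


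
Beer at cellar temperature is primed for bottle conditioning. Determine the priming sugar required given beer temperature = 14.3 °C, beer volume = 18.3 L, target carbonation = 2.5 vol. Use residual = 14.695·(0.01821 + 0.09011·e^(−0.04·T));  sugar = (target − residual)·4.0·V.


residual = 14.695·(0.01821 + 0.09011·e^(−0.04·14.3)) = 1.0149
sugar = (2.5 − 1.0149)·4.0·18.3

108.7057 g


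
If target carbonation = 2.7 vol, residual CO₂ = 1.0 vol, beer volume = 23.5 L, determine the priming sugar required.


sugar = (target − residual)·4.0·V
sugar = (2.7 − 1.0)·4.0·23.5

159.8000 g


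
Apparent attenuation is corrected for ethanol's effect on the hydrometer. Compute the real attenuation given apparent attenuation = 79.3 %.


RA = AA · 0.8192
RA = 79.3 · 0.8192

64.9626 %


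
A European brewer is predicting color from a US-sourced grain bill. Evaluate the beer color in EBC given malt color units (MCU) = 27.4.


SRM = 1.4922·MCU^0.6859;  EBC = SRM·1.97
SRM = 1.4922·27.4^0.6859 = 14.4537
EBC = 14.4537·1.97

28.4739 EBC


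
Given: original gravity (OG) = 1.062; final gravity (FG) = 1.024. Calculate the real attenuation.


AA = (OG−FG)/(OG−1)·100;  RA = AA·0.8192
AA = (1.062 − 1.024)/(1.062 − 1)·100 = 61.2903
RA = 61.2903·0.8192

50.2090 %


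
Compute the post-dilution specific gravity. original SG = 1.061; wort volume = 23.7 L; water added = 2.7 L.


SG_new = 1 + (SG_old − 1)·V_old/(V_old + V_water)
pts = (1.061 − 1)·1000·23.7/(23.7 + 2.7) = 54.7614
SG_new = 1 + 54.7614/1000

1.0548


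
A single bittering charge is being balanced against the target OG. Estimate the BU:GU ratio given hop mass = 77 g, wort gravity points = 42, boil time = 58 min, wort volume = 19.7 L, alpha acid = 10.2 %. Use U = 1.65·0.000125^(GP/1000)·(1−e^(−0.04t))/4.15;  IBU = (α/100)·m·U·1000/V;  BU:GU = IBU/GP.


U = 1.65·0.000125^(42/1000)·(1−e^(−0.04·58))/4.15 = 0.2458
IBU = (10.2/100)·77·0.2458·1000/19.7 = 97.9954
BU:GU = 97.9954/42

2.3332


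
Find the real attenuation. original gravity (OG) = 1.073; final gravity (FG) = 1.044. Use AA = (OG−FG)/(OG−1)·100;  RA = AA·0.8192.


AA = (1.073 − 1.044)/(1.073 − 1)·100 = 39.7260
RA = 39.7260·0.8192

32.5436 %


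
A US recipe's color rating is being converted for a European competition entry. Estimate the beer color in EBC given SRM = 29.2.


EBC = SRM · 1.97
EBC = 29.2 · 1.97

57.5240 EBC


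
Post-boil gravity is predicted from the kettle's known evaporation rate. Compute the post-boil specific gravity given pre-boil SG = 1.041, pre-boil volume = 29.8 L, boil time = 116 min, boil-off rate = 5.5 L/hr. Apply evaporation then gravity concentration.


V_post = V_pre − rate·(t/60);  SG_post = 1 + (SG_pre−1)·V_pre/V_post
V_post = 29.8 − 5.5·(116/60) = 19.1667
SG_post = 1 + (1.041 − 1)·29.8/19.1667

1.0637


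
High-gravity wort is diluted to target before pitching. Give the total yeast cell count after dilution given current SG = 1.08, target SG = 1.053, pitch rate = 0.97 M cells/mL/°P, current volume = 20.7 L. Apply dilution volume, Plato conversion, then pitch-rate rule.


V_w = V·((SG_c−1)/(SG_t−1)−1);  °P = 259 − 259/SG_t;  cells = rate·(V+V_w)·°P
V_w = 20.7·((1.08−1)/(1.053−1)−1) = 10.5453
V_final = 20.7 + 10.5453 = 31.2453
°P = 259 − 259/1.053 = 13.0361
cells = 0.97·31.2453·13.0361

395.0968 billion cells


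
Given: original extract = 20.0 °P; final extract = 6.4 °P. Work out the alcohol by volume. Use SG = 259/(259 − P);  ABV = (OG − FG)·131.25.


OG = 259/(259 − 20.0) = 1.0837
FG = 259/(259 − 6.4) = 1.0253
ABV = (1.0837 − 1.0253)·131.25

7.6578 % ABV


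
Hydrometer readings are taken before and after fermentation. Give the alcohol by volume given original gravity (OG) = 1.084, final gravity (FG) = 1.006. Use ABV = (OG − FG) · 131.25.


ABV = (1.084 − 1.006) · 131.25

10.2375 % ABV


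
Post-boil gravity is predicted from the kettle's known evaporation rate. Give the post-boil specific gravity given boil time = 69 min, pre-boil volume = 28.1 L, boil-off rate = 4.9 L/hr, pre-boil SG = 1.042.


V_post = V_pre − rate·(t/60);  SG_post = 1 + (SG_pre−1)·V_pre/V_post
V_post = 28.1 − 4.9·(69/60) = 22.4650
SG_post = 1 + (1.042 − 1)·28.1/22.4650

1.0525


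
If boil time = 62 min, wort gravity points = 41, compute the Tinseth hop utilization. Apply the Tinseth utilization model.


U = 1.65·0.000125^(GP/1000) · (1 − e^(−0.04·t))/4.15
bigness = 1.65·0.000125^(41/1000) = 1.1415
boil_factor = (1 − e^(−0.04·62))/4.15 = 0.2208
U = 1.1415 · 0.2208

0.2520


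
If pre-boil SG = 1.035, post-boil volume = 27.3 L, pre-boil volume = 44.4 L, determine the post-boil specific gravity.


SG_post = 1 + (SG_pre − 1)·V_pre/V_post
pts_pre = (1.035 − 1)·1000 = 35.0000
pts_post = 35.0000·44.4/27.3 = 56.9231
SG_post = 1 + 56.9231/1000

1.0569


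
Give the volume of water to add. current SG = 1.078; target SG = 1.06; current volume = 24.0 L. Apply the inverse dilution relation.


V_water = V·((SG_curr − 1)/(SG_target − 1) − 1)
V_water = 24.0·((1.078 − 1)/(1.06 − 1) − 1)

7.2000 L


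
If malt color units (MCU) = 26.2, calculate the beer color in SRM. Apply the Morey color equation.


SRM = 1.4922 · MCU^0.6859
SRM = 1.4922 · 26.2^0.6859

14.0165 SRM


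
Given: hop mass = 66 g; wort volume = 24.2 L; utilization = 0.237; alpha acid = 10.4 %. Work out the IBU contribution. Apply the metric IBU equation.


IBU = (α/100)·mass·U·1000 / V
IBU = (10.4/100)·66·0.237·1000 / 24.2

67.2218 IBU


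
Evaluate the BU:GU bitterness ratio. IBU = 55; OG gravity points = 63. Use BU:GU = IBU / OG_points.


BU:GU = 55 / 63

0.8730


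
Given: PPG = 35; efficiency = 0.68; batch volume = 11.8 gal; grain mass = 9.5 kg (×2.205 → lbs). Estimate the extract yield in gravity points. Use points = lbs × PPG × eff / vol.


lbs = 9.5 × 2.205 = 20.9475
points = 20.9475 × 35 × 0.68 / 11.8

42.2500 points


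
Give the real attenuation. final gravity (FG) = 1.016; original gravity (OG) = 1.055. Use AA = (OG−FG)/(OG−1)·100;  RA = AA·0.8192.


AA = (1.055 − 1.016)/(1.055 − 1)·100 = 70.9091
RA = 70.9091·0.8192

58.0887 %


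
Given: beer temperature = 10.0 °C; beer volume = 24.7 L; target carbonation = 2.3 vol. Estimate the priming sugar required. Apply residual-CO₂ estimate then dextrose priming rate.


residual = 14.695·(0.01821 + 0.09011·e^(−0.04·T));  sugar = (target − residual)·4.0·V
residual = 14.695·(0.01821 + 0.09011·e^(−0.04·10.0)) = 1.1552
sugar = (2.3 − 1.1552)·4.0·24.7

113.1051 g


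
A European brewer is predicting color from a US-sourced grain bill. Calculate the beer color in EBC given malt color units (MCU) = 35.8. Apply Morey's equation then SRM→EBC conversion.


SRM = 1.4922·MCU^0.6859;  EBC = SRM·1.97
SRM = 1.4922·35.8^0.6859 = 17.3634
EBC = 17.3634·1.97

34.2059 EBC


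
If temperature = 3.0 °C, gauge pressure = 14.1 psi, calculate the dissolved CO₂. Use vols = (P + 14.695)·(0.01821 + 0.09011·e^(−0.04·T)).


vols = (14.1 + 14.695)·(0.01821 + 0.09011·e^(−0.04·3.0))

2.8257 volumes


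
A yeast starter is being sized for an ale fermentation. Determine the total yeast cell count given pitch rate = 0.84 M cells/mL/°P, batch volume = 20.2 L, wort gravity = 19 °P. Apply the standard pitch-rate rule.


cells (billions) = rate · V_L · °P
cells = 0.84 · 20.2 · 19

322.3920 billion cells


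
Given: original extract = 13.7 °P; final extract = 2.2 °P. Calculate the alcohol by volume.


SG = 259/(259 − P);  ABV = (OG − FG)·131.25
OG = 259/(259 − 13.7) = 1.0558
FG = 259/(259 − 2.2) = 1.0086
ABV = (1.0558 − 1.0086)·131.25

6.2059 % ABV


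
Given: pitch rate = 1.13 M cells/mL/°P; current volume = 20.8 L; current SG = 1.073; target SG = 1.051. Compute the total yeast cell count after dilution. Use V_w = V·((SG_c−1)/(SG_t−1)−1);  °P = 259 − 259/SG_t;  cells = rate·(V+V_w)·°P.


V_w = 20.8·((1.073−1)/(1.051−1)−1) = 8.9725
V_final = 20.8 + 8.9725 = 29.7725
°P = 259 − 259/1.051 = 12.5680
cells = 1.13·29.7725·12.5680

422.8260 billion cells


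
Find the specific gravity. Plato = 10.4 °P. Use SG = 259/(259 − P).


SG = 259/(259 − 10.4)

1.0418


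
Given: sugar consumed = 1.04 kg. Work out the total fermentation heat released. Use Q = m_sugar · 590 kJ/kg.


Q = 1.04 · 590

613.6000 kJ


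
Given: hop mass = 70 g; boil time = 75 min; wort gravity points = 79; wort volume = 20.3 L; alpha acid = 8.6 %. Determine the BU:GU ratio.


U = 1.65·0.000125^(GP/1000)·(1−e^(−0.04t))/4.15;  IBU = (α/100)·m·U·1000/V;  BU:GU = IBU/GP
U = 1.65·0.000125^(79/1000)·(1−e^(−0.04·75))/4.15 = 0.1857
IBU = (8.6/100)·70·0.1857·1000/20.3 = 55.0824
BU:GU = 55.0824/79

0.6972


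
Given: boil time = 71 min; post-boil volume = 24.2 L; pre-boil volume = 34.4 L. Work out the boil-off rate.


rate = (V_pre − V_post) / (t_min/60)
rate = (34.4 − 24.2) / (71/60)

8.6197 L/hr


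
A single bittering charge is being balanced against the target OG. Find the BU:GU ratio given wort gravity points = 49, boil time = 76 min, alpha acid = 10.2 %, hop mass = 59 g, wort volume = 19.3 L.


U = 1.65·0.000125^(GP/1000)·(1−e^(−0.04t))/4.15;  IBU = (α/100)·m·U·1000/V;  BU:GU = IBU/GP
U = 1.65·0.000125^(49/1000)·(1−e^(−0.04·76))/4.15 = 0.2437
IBU = (10.2/100)·59·0.2437·1000/19.3 = 75.9961
BU:GU = 75.9961/49

1.5509


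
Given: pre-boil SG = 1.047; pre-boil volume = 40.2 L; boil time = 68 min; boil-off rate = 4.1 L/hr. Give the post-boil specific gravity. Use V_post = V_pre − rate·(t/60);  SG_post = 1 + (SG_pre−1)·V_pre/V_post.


V_post = 40.2 − 4.1·(68/60) = 35.5533
SG_post = 1 + (1.047 − 1)·40.2/35.5533

1.0531


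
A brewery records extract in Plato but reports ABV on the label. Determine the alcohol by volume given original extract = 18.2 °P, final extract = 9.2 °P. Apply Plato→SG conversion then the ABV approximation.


SG = 259/(259 − P);  ABV = (OG − FG)·131.25
OG = 259/(259 − 18.2) = 1.0756
FG = 259/(259 − 9.2) = 1.0368
ABV = (1.0756 − 1.0368)·131.25

5.0862 % ABV


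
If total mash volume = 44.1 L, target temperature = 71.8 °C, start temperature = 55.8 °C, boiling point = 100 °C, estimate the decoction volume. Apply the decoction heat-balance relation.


V_dec = V_total·(T_target − T_start)/(T_boil − T_start)
V_dec = 44.1·(71.8 − 55.8)/(100 − 55.8)

15.9638 L


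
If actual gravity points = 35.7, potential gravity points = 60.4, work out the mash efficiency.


efficiency = actual / potential × 100
efficiency = 35.7 / 60.4 × 100

59.1060 %


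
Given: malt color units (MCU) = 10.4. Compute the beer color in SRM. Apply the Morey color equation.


SRM = 1.4922 · MCU^0.6859
SRM = 1.4922 · 10.4^0.6859

7.4372 SRM


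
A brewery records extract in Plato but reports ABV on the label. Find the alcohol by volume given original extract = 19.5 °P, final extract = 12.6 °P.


SG = 259/(259 − P);  ABV = (OG − FG)·131.25
OG = 259/(259 − 19.5) = 1.0814
FG = 259/(259 − 12.6) = 1.0511
ABV = (1.0814 − 1.0511)·131.25

3.9747 % ABV


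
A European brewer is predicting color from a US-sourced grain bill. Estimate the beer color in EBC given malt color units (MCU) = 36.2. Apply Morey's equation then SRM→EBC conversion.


SRM = 1.4922·MCU^0.6859;  EBC = SRM·1.97
SRM = 1.4922·36.2^0.6859 = 17.4963
EBC = 17.4963·1.97

34.4676 EBC


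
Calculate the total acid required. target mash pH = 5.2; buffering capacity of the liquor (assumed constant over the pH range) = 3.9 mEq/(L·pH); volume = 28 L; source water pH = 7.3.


acid = buffering capacity · (pH_source − pH_target) · V
acid = 3.9 · (7.3 − 5.2) · 28

229.3200 mEq


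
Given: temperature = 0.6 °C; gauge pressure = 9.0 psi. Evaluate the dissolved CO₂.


vols = (P + 14.695)·(0.01821 + 0.09011·e^(−0.04·T))
vols = (9.0 + 14.695)·(0.01821 + 0.09011·e^(−0.04·0.6))

2.5160 volumes


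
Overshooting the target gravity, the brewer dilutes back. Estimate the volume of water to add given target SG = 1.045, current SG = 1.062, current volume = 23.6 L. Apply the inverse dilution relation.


V_water = V·((SG_curr − 1)/(SG_target − 1) − 1)
V_water = 23.6·((1.062 − 1)/(1.045 − 1) − 1)

8.9156 L


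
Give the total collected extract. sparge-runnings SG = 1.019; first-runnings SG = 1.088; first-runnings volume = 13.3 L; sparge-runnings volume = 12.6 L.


total = Σ (SG_i − 1)·1000·V_i
first = (1.088 − 1)·1000·13.3 = 1170.4000
sparge = (1.019 − 1)·1000·12.6 = 239.4000
total = 1170.4000 + 239.4000

1409.8000 gravity·L


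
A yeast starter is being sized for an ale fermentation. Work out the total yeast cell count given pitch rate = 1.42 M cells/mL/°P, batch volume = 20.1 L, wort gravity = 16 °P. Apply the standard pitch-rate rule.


cells (billions) = rate · V_L · °P
cells = 1.42 · 20.1 · 16

456.6720 billion cells


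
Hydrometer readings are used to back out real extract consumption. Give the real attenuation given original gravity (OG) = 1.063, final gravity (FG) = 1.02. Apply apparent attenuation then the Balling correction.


AA = (OG−FG)/(OG−1)·100;  RA = AA·0.8192
AA = (1.063 − 1.02)/(1.063 − 1)·100 = 68.2540
RA = 68.2540·0.8192

55.9137 %


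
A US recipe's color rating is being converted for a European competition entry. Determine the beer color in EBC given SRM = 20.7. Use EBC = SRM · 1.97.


EBC = 20.7 · 1.97

40.7790 EBC


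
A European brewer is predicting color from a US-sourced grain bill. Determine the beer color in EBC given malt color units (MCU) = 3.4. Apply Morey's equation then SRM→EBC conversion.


SRM = 1.4922·MCU^0.6859;  EBC = SRM·1.97
SRM = 1.4922·3.4^0.6859 = 3.4544
EBC = 3.4544·1.97

6.8051 EBC


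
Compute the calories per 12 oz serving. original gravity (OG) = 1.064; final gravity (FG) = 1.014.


ABW = (OG−FG)·131.25·0.79/FG;  °P = 259 − 259/SG (for OG→OE and FG→AE);  RE = 0.1808·OE + 0.8192·AE;  Cal = (6.9·ABW + 4·(RE−0.1))·FG·3.55
ABW = (1.064 − 1.014)·131.25·0.79/1.014 = 5.1128
OE = 259 − 259/1.064 = 15.5789 °P
AE = 259 − 259/1.014 = 3.5759 °P
RE = 0.1808·15.5789 + 0.8192·3.5759 = 5.7461 °P
Cal = (6.9·5.1128 + 4·(5.7461−0.1))·1.014·3.55

208.2881 kcal


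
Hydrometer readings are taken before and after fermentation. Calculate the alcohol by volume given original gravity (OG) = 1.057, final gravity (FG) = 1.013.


ABV = (OG − FG) · 131.25
ABV = (1.057 − 1.013) · 131.25

5.7750 % ABV


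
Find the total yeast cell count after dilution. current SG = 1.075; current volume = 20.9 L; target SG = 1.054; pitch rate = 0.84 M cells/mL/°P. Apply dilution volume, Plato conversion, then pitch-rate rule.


V_w = V·((SG_c−1)/(SG_t−1)−1);  °P = 259 − 259/SG_t;  cells = rate·(V+V_w)·°P
V_w = 20.9·((1.075−1)/(1.054−1)−1) = 8.1278
V_final = 20.9 + 8.1278 = 29.0278
°P = 259 − 259/1.054 = 13.2694
cells = 0.84·29.0278·13.2694

323.5534 billion cells


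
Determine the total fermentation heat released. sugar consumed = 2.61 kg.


Q = m_sugar · 590 kJ/kg
Q = 2.61 · 590

1539.9000 kJ


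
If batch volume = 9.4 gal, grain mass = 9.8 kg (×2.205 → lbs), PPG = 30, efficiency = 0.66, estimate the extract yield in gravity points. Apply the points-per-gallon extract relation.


points = lbs × PPG × eff / vol
lbs = 9.8 × 2.205 = 21.6090
points = 21.6090 × 30 × 0.66 / 9.4

45.5168 points


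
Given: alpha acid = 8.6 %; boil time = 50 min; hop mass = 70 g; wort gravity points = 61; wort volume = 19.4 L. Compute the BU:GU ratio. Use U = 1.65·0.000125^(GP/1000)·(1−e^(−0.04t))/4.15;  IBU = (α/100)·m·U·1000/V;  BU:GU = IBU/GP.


U = 1.65·0.000125^(61/1000)·(1−e^(−0.04·50))/4.15 = 0.1987
IBU = (8.6/100)·70·0.1987·1000/19.4 = 61.6581
BU:GU = 61.6581/61

1.0108


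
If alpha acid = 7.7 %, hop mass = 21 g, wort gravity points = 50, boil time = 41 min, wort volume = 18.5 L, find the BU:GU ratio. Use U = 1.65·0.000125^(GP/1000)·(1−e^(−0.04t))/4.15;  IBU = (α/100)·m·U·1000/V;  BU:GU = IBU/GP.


U = 1.65·0.000125^(50/1000)·(1−e^(−0.04·41))/4.15 = 0.2045
IBU = (7.7/100)·21·0.2045·1000/18.5 = 17.8717
BU:GU = 17.8717/50

0.3574


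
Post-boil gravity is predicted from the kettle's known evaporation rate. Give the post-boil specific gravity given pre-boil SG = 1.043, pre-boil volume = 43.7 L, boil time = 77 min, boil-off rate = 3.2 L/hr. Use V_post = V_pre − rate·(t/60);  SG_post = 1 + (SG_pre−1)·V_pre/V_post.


V_post = 43.7 − 3.2·(77/60) = 39.5933
SG_post = 1 + (1.043 − 1)·43.7/39.5933

1.0475


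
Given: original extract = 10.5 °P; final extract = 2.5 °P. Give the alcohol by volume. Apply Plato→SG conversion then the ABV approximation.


SG = 259/(259 − P);  ABV = (OG − FG)·131.25
OG = 259/(259 − 10.5) = 1.0423
FG = 259/(259 − 2.5) = 1.0097
ABV = (1.0423 − 1.0097)·131.25

4.2665 % ABV


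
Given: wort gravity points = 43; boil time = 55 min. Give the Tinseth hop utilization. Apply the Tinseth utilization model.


U = 1.65·0.000125^(GP/1000) · (1 − e^(−0.04·t))/4.15
bigness = 1.65·0.000125^(43/1000) = 1.1211
boil_factor = (1 − e^(−0.04·55))/4.15 = 0.2143
U = 1.1211 · 0.2143

0.2402


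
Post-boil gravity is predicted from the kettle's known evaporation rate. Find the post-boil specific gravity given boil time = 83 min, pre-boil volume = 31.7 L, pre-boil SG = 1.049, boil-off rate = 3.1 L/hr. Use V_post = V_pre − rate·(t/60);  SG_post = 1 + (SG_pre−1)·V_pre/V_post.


V_post = 31.7 − 3.1·(83/60) = 27.4117
SG_post = 1 + (1.049 − 1)·31.7/27.4117

1.0567


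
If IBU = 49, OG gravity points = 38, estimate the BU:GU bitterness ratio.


BU:GU = IBU / OG_points
BU:GU = 49 / 38

1.2895


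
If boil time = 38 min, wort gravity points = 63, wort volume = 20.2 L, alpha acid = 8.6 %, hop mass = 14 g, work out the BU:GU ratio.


U = 1.65·0.000125^(GP/1000)·(1−e^(−0.04t))/4.15;  IBU = (α/100)·m·U·1000/V;  BU:GU = IBU/GP
U = 1.65·0.000125^(63/1000)·(1−e^(−0.04·38))/4.15 = 0.1763
IBU = (8.6/100)·14·0.1763·1000/20.2 = 10.5106
BU:GU = 10.5106/63

0.1668


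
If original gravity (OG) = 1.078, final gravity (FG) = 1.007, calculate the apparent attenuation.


AA = (OG − FG)/(OG − 1) · 100
AA = (1.078 − 1.007)/(1.078 − 1) · 100

91.0256 %


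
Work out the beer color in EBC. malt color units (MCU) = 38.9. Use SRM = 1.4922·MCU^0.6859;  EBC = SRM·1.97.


SRM = 1.4922·38.9^0.6859 = 18.3812
EBC = 18.3812·1.97

36.2109 EBC


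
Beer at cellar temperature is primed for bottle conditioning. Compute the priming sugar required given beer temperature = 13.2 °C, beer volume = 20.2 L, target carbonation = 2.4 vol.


residual = 14.695·(0.01821 + 0.09011·e^(−0.04·T));  sugar = (target − residual)·4.0·V
residual = 14.695·(0.01821 + 0.09011·e^(−0.04·13.2)) = 1.0486
sugar = (2.4 − 1.0486)·4.0·20.2

109.1958 g


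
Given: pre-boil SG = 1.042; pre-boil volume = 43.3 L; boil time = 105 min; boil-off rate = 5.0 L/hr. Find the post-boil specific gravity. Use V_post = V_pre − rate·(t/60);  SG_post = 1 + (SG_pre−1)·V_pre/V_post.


V_post = 43.3 − 5.0·(105/60) = 34.5500
SG_post = 1 + (1.042 − 1)·43.3/34.5500

1.0526


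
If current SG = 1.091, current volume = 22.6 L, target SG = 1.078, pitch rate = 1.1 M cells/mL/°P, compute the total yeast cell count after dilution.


V_w = V·((SG_c−1)/(SG_t−1)−1);  °P = 259 − 259/SG_t;  cells = rate·(V+V_w)·°P
V_w = 22.6·((1.091−1)/(1.078−1)−1) = 3.7667
V_final = 22.6 + 3.7667 = 26.3667
°P = 259 − 259/1.078 = 18.7403
cells = 1.1·26.3667·18.7403

543.5300 billion cells


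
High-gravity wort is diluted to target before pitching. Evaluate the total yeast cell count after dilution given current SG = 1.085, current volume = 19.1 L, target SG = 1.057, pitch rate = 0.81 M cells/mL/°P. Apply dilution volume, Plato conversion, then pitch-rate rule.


V_w = V·((SG_c−1)/(SG_t−1)−1);  °P = 259 − 259/SG_t;  cells = rate·(V+V_w)·°P
V_w = 19.1·((1.085−1)/(1.057−1)−1) = 9.3825
V_final = 19.1 + 9.3825 = 28.4825
°P = 259 − 259/1.057 = 13.9669
cells = 0.81·28.4825·13.9669

322.2271 billion cells


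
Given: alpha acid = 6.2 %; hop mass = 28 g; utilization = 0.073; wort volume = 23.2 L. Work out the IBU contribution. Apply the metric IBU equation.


IBU = (α/100)·mass·U·1000 / V
IBU = (6.2/100)·28·0.073·1000 / 23.2

5.4624 IBU


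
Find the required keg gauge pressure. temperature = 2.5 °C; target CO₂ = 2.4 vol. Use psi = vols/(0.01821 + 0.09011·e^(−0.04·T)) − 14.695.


psi = 2.4/(0.01821 + 0.09011·e^(−0.04·2.5)) − 14.695

9.3664 psi


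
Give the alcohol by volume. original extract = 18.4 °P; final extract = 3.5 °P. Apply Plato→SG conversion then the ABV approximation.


SG = 259/(259 − P);  ABV = (OG − FG)·131.25
OG = 259/(259 − 18.4) = 1.0765
FG = 259/(259 − 3.5) = 1.0137
ABV = (1.0765 − 1.0137)·131.25

8.2395 % ABV


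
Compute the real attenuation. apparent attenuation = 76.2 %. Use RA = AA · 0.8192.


RA = 76.2 · 0.8192

62.4230 %


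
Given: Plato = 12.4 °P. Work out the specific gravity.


SG = 259/(259 − P)
SG = 259/(259 − 12.4)

1.0503


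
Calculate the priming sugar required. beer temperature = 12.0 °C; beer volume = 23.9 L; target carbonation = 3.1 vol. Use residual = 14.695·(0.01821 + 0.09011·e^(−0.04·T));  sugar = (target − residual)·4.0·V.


residual = 14.695·(0.01821 + 0.09011·e^(−0.04·12.0)) = 1.0870
sugar = (3.1 − 1.0870)·4.0·23.9

192.4458 g


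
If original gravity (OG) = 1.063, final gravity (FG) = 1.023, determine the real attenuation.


AA = (OG−FG)/(OG−1)·100;  RA = AA·0.8192
AA = (1.063 − 1.023)/(1.063 − 1)·100 = 63.4921
RA = 63.4921·0.8192

52.0127 %


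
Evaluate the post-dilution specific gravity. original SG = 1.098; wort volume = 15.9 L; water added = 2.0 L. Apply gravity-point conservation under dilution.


SG_new = 1 + (SG_old − 1)·V_old/(V_old + V_water)
pts = (1.098 − 1)·1000·15.9/(15.9 + 2.0) = 87.0503
SG_new = 1 + 87.0503/1000

1.0871


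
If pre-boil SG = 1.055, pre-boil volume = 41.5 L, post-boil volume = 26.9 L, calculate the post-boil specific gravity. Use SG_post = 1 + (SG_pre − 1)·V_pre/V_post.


pts_pre = (1.055 − 1)·1000 = 55.0000
pts_post = 55.0000·41.5/26.9 = 84.8513
SG_post = 1 + 84.8513/1000

1.0849


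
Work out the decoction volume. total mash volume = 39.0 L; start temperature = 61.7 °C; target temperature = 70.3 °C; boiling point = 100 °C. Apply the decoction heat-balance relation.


V_dec = V_total·(T_target − T_start)/(T_boil − T_start)
V_dec = 39.0·(70.3 − 61.7)/(100 − 61.7)

8.7572 L


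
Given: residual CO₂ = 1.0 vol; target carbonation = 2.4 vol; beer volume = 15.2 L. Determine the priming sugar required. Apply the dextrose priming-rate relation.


sugar = (target − residual)·4.0·V
sugar = (2.4 − 1.0)·4.0·15.2

85.1200 g


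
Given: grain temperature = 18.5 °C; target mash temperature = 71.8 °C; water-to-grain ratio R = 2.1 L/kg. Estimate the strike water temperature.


T_strike = (0.41/R)·(T_mash − T_grain) + T_mash
T_strike = (0.41/2.1)·(71.8 − 18.5) + 71.8

82.2062 °C


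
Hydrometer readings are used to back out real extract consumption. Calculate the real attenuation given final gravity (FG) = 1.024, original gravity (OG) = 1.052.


AA = (OG−FG)/(OG−1)·100;  RA = AA·0.8192
AA = (1.052 − 1.024)/(1.052 − 1)·100 = 53.8462
RA = 53.8462·0.8192

44.1108 %


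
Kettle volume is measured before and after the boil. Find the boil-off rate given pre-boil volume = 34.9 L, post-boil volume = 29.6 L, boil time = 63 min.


rate = (V_pre − V_post) / (t_min/60)
rate = (34.9 − 29.6) / (63/60)

5.0476 L/hr


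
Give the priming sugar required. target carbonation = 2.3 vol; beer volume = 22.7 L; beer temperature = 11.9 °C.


residual = 14.695·(0.01821 + 0.09011·e^(−0.04·T));  sugar = (target − residual)·4.0·V
residual = 14.695·(0.01821 + 0.09011·e^(−0.04·11.9)) = 1.0903
sugar = (2.3 − 1.0903)·4.0·22.7

109.8451 g


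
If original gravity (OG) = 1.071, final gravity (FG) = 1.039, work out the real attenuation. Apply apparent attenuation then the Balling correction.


AA = (OG−FG)/(OG−1)·100;  RA = AA·0.8192
AA = (1.071 − 1.039)/(1.071 − 1)·100 = 45.0704
RA = 45.0704·0.8192

36.9217 %


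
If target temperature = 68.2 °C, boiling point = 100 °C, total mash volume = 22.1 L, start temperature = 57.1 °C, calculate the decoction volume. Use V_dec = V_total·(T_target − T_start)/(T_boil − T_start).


V_dec = 22.1·(68.2 − 57.1)/(100 − 57.1)

5.7182 L


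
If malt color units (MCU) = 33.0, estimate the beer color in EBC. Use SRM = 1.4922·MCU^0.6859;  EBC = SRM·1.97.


SRM = 1.4922·33.0^0.6859 = 16.4201
EBC = 16.4201·1.97

32.3476 EBC


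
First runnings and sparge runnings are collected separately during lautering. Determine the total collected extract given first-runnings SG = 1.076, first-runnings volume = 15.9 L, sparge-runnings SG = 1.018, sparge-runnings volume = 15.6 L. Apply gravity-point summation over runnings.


total = Σ (SG_i − 1)·1000·V_i
first = (1.076 − 1)·1000·15.9 = 1208.4000
sparge = (1.018 − 1)·1000·15.6 = 280.8000
total = 1208.4000 + 280.8000

1489.2000 gravity·L


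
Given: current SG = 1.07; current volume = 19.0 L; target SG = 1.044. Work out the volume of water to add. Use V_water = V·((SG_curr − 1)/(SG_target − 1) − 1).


V_water = 19.0·((1.07 − 1)/(1.044 − 1) − 1)

11.2273 L


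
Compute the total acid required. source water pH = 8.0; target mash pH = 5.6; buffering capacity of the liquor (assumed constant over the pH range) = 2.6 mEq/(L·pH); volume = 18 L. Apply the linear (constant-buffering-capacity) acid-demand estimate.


acid = buffering capacity · (pH_source − pH_target) · V
acid = 2.6 · (8.0 − 5.6) · 18

112.3200 mEq


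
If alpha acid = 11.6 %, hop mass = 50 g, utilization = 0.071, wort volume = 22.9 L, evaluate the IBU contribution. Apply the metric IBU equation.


IBU = (α/100)·mass·U·1000 / V
IBU = (11.6/100)·50·0.071·1000 / 22.9

17.9825 IBU


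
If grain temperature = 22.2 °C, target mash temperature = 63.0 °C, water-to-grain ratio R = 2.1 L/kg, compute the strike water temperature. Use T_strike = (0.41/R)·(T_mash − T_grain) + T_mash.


T_strike = (0.41/2.1)·(63.0 − 22.2) + 63.0

70.9657 °C


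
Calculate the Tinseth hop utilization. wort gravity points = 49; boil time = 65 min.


U = 1.65·0.000125^(GP/1000) · (1 − e^(−0.04·t))/4.15
bigness = 1.65·0.000125^(49/1000) = 1.0623
boil_factor = (1 − e^(−0.04·65))/4.15 = 0.2231
U = 1.0623 · 0.2231

0.2370


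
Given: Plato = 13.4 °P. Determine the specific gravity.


SG = 259/(259 − P)
SG = 259/(259 − 13.4)

1.0546


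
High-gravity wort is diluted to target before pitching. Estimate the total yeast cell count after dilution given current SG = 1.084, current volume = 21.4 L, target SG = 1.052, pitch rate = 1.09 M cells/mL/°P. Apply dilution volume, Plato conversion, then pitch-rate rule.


V_w = V·((SG_c−1)/(SG_t−1)−1);  °P = 259 − 259/SG_t;  cells = rate·(V+V_w)·°P
V_w = 21.4·((1.084−1)/(1.052−1)−1) = 13.1692
V_final = 21.4 + 13.1692 = 34.5692
°P = 259 − 259/1.052 = 12.8023
cells = 1.09·34.5692·12.8023

482.3959 billion cells


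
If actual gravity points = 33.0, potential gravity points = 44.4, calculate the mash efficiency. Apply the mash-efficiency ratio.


efficiency = actual / potential × 100
efficiency = 33.0 / 44.4 × 100

74.3243 %


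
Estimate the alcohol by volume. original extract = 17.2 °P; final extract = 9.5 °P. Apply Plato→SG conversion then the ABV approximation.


SG = 259/(259 − P);  ABV = (OG − FG)·131.25
OG = 259/(259 − 17.2) = 1.0711
FG = 259/(259 − 9.5) = 1.0381
ABV = (1.0711 − 1.0381)·131.25

4.3387 % ABV


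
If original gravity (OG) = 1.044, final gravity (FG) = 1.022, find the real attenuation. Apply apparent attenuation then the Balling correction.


AA = (OG−FG)/(OG−1)·100;  RA = AA·0.8192
AA = (1.044 − 1.022)/(1.044 − 1)·100 = 50.0000
RA = 50.0000·0.8192

40.9600 %


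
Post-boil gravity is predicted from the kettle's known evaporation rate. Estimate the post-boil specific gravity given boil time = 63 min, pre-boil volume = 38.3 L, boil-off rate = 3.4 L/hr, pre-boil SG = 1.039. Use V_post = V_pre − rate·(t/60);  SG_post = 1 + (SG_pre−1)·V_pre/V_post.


V_post = 38.3 − 3.4·(63/60) = 34.7300
SG_post = 1 + (1.039 − 1)·38.3/34.7300

1.0430


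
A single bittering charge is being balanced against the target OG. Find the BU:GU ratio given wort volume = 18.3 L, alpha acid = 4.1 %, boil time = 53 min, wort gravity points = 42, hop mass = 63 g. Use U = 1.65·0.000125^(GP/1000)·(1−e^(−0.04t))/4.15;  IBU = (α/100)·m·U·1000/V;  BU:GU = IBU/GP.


U = 1.65·0.000125^(42/1000)·(1−e^(−0.04·53))/4.15 = 0.2399
IBU = (4.1/100)·63·0.2399·1000/18.3 = 33.8568
BU:GU = 33.8568/42

0.8061


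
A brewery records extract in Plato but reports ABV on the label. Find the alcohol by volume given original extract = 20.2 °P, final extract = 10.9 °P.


SG = 259/(259 − P);  ABV = (OG − FG)·131.25
OG = 259/(259 − 20.2) = 1.0846
FG = 259/(259 − 10.9) = 1.0439
ABV = (1.0846 − 1.0439)·131.25

5.3361 % ABV


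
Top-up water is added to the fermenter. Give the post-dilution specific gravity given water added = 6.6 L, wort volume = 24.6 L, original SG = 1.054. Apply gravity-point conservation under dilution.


SG_new = 1 + (SG_old − 1)·V_old/(V_old + V_water)
pts = (1.054 − 1)·1000·24.6/(24.6 + 6.6) = 42.5769
SG_new = 1 + 42.5769/1000

1.0426


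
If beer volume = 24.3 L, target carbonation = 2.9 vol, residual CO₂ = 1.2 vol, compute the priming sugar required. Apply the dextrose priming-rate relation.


sugar = (target − residual)·4.0·V
sugar = (2.9 − 1.2)·4.0·24.3

165.2400 g


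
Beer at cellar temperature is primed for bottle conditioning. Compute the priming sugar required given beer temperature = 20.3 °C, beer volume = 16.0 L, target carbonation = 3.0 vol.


residual = 14.695·(0.01821 + 0.09011·e^(−0.04·T));  sugar = (target − residual)·4.0·V
residual = 14.695·(0.01821 + 0.09011·e^(−0.04·20.3)) = 0.8555
sugar = (3.0 − 0.8555)·4.0·16.0

137.2490 g


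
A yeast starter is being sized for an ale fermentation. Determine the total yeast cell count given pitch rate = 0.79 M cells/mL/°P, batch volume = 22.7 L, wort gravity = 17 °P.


cells (billions) = rate · V_L · °P
cells = 0.79 · 22.7 · 17

304.8610 billion cells


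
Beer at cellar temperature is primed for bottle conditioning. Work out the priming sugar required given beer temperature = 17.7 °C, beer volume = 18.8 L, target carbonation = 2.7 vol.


residual = 14.695·(0.01821 + 0.09011·e^(−0.04·T));  sugar = (target − residual)·4.0·V
residual = 14.695·(0.01821 + 0.09011·e^(−0.04·17.7)) = 0.9199
sugar = (2.7 − 0.9199)·4.0·18.8

133.8622 g


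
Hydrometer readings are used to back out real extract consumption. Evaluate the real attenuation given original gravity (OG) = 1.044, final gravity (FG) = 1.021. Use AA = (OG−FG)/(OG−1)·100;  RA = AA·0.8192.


AA = (1.044 − 1.021)/(1.044 − 1)·100 = 52.2727
RA = 52.2727·0.8192

42.8218 %


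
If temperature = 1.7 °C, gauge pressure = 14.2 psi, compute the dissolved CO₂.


vols = (P + 14.695)·(0.01821 + 0.09011·e^(−0.04·T))
vols = (14.2 + 14.695)·(0.01821 + 0.09011·e^(−0.04·1.7))

2.9587 volumes


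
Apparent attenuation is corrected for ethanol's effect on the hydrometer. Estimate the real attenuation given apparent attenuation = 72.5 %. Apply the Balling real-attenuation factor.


RA = AA · 0.8192
RA = 72.5 · 0.8192

59.3920 %


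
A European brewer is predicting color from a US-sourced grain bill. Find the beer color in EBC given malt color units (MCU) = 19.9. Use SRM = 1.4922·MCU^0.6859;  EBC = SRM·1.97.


SRM = 1.4922·19.9^0.6859 = 11.6067
EBC = 11.6067·1.97

22.8653 EBC


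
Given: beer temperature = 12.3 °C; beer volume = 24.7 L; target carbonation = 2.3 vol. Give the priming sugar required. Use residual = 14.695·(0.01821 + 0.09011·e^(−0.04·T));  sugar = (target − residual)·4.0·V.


residual = 14.695·(0.01821 + 0.09011·e^(−0.04·12.3)) = 1.0772
sugar = (2.3 − 1.0772)·4.0·24.7

120.8132 g


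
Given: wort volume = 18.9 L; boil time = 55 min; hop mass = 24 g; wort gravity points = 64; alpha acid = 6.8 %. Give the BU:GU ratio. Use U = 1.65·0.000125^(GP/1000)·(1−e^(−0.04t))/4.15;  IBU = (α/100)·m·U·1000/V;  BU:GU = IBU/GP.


U = 1.65·0.000125^(64/1000)·(1−e^(−0.04·55))/4.15 = 0.1989
IBU = (6.8/100)·24·0.1989·1000/18.9 = 17.1749
BU:GU = 17.1749/64

0.2684


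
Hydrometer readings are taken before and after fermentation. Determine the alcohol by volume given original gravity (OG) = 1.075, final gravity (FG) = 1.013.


ABV = (OG − FG) · 131.25
ABV = (1.075 − 1.013) · 131.25

8.1375 % ABV


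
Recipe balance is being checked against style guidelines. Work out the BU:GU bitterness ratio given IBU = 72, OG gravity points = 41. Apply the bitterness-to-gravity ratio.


BU:GU = IBU / OG_points
BU:GU = 72 / 41

1.7561


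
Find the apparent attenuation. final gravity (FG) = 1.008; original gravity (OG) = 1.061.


AA = (OG − FG)/(OG − 1) · 100
AA = (1.061 − 1.008)/(1.061 − 1) · 100

86.8852 %


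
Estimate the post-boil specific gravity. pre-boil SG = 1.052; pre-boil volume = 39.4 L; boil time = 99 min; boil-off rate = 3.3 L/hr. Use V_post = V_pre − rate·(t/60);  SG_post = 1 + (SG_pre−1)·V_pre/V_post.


V_post = 39.4 − 3.3·(99/60) = 33.9550
SG_post = 1 + (1.052 − 1)·39.4/33.9550

1.0603


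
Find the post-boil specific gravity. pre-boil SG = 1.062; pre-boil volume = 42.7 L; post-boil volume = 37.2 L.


SG_post = 1 + (SG_pre − 1)·V_pre/V_post
pts_pre = (1.062 − 1)·1000 = 62.0000
pts_post = 62.0000·42.7/37.2 = 71.1667
SG_post = 1 + 71.1667/1000

1.0712
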